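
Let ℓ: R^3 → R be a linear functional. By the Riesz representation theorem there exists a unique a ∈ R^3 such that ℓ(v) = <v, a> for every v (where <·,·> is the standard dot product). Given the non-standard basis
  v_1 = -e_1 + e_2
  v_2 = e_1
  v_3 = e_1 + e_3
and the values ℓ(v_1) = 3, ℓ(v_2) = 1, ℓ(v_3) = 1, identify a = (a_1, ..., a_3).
a = (1, 4, 0)

Write a = (a_1, ..., a_3) in the standard basis. For each basis vector v_i, ℓ(v_i) = <v_i, a> is a linear equation in the a_j's. Collect the n equations into a matrix system V a = ℓ, where row i of V is v_i (expressed in the standard basis). Since V is invertible (lower-triangular with 1s on the diagonal, up to permutation), solve by back-substitution:
  V =
[[-1, 1, 0],
 [1, 0, 0],
 [1, 0, 1]]
  V a = (3, 1, 1)
Solving gives a = (1, 4, 0).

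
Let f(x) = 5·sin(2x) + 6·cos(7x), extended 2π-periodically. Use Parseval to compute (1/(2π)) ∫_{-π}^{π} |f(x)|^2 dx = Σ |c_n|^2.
Σ |c_n|^2 = 61/2

Expand |f|^2 and use orthogonality of {sin(nx), cos(mx)} on [-π, π]:
  ∫_{-π}^{π} sin(nx)^2 dx = π, ∫ cos(mx)^2 dx = π, and cross terms integrate to 0.
So ∫_{-π}^{π} f(x)^2 dx = 5^2 · π + 6^2 · π = (25 + 36)π.
Divide by 2π: (25 + 36)/2 = 61/2.
By Parseval, this equals Σ |c_n|^2.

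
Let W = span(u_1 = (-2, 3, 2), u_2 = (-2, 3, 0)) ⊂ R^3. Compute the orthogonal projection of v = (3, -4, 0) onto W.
proj_W(v) = (36/13, -54/13, 0)

Set up U = [u_1 | ... | u_2] ∈ R^(3×2). The projector onto W = col(U) is P = U (U^T U)^(-1) U^T.
Compute U^T U =
  [17, 13]
  [13, 13],
and U^T v = (-18, -18).
Solve U^T U · c = U^T v for the coefficients: c = (0, -18/13). The projection is proj_W(v) = U c.
Check: (v - proj_W(v)) · u_1 = 0  (should be 0).
Check: (v - proj_W(v)) · u_2 = 0  (should be 0).
Result: proj_W(v) = (36/13, -54/13, 0).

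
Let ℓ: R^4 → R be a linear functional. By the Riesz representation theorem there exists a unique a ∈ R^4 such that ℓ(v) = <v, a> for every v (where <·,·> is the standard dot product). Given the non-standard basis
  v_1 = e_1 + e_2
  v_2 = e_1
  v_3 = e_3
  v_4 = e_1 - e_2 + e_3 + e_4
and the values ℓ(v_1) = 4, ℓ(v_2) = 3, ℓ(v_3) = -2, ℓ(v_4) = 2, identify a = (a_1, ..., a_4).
a = (3, 1, -2, 2)

Write a = (a_1, ..., a_4) in the standard basis. For each basis vector v_i, ℓ(v_i) = <v_i, a> is a linear equation in the a_j's. Collect the n equations into a matrix system V a = ℓ, where row i of V is v_i (expressed in the standard basis). Since V is invertible (lower-triangular with 1s on the diagonal, up to permutation), solve by back-substitution:
  V =
[[1, 1, 0, 0],
 [1, 0, 0, 0],
 [0, 0, 1, 0],
 [1, -1, 1, 1]]
  V a = (4, 3, -2, 2)
Solving gives a = (3, 1, -2, 2).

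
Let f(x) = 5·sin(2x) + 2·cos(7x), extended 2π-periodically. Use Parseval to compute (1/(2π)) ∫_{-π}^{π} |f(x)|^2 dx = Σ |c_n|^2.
Σ |c_n|^2 = 29/2

Expand |f|^2 and use orthogonality of {sin(nx), cos(mx)} on [-π, π]:
  ∫_{-π}^{π} sin(nx)^2 dx = π, ∫ cos(mx)^2 dx = π, and cross terms integrate to 0.
So ∫_{-π}^{π} f(x)^2 dx = 5^2 · π + 2^2 · π = (25 + 4)π.
Divide by 2π: (25 + 4)/2 = 29/2.
By Parseval, this equals Σ |c_n|^2.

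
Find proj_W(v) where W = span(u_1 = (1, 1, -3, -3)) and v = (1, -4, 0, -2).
proj_W(v) = (3/20, 3/20, -9/20, -9/20)

Set up U = [u_1 | ... | u_1] ∈ R^(4×1). The projector onto W = col(U) is P = U (U^T U)^(-1) U^T.
Compute U^T U =
  [20],
and U^T v = (3).
Solve U^T U · c = U^T v for the coefficients: c = (3/20). The projection is proj_W(v) = U c.
Check: (v - proj_W(v)) · u_1 = 0  (should be 0).
Result: proj_W(v) = (3/20, 3/20, -9/20, -9/20).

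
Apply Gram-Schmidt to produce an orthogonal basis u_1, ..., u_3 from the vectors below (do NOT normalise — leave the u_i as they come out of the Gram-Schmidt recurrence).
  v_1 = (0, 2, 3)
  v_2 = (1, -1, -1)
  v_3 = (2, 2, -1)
Orthogonal basis:
  u_1 = (0, 2, 3)
  u_2 = (1, -3/13, 2/13)
  u_3 = (5/7, 15/7, -10/7)

Apply the Gram-Schmidt recurrence
  u_1 = v_1
  u_i = v_i − Σ_{j<i} ((v_i · u_j) / (u_j · u_j)) · u_j.

Step by step this gives:
  u_1 = (0, 2, 3)
  u_2 = (1, -3/13, 2/13)
  u_3 = (5/7, 15/7, -10/7)

Orthogonality check:
  u_2 · u_1 = 0 (should be 0)
  u_3 · u_1 = 0 (should be 0)
  u_3 · u_2 = 0 (should be 0)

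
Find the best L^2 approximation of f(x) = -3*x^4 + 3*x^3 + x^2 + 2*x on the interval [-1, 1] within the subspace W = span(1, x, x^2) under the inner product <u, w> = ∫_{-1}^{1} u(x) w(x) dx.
g(x) = -11*x^2/7 + 19*x/5 + 9/35

The best approximation g ∈ W is the orthogonal projection of f onto W. Writing g = a_0 + a_1 x + a_2 x^2, the coefficients solve the normal equations G · a = b where
  G_{ij} = <φ_i, φ_j> and b_i = <f, φ_i>, with φ_0 = 1, φ_1 = x, φ_2 = x^2.
G =
  [2, 0, 2/3]
  [0, 2/3, 0]
  [2/3, 0, 2/5],
b = (-8/15, 38/15, -16/35).
Solving gives a_0 = 9/35, a_1 = 19/5, a_2 = -11/7, so
  g(x) = -11*x^2/7 + 19*x/5 + 9/35.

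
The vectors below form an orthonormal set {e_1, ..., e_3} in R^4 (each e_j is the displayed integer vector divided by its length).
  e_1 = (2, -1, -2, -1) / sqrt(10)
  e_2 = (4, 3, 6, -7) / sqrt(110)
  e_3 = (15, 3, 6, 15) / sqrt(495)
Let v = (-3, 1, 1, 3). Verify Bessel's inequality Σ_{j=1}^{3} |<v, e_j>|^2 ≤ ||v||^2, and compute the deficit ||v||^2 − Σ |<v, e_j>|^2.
Σ |<v, e_j>|^2 = 99/5; ||v||^2 = 20; deficit = 1/5

Write each e_j = u_j / sqrt(<u_j, u_j>) where u_j is the displayed integer vector. Then <v, e_j> = <v, u_j> / sqrt(<u_j, u_j>), so |<v, e_j>|^2 = <v, u_j>^2 / <u_j, u_j>.
Coefficients: <v, e_1> = -12/sqrt(10), <v, e_2> = -24/sqrt(110), <v, e_3> = 9/sqrt(495).
Square and sum: Σ |<v, e_j>|^2 = 99/5.
Compute ||v||^2 = v·v = 20.
Deficit = 20 − 99/5 = 1/5 ≥ 0, confirming Bessel's inequality. (The deficit equals ||v − Σ <v,e_j> e_j||^2, the squared distance from v to span{e_j}.)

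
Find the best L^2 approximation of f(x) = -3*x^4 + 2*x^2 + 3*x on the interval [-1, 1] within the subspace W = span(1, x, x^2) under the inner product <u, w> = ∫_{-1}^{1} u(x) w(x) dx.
g(x) = -4*x^2/7 + 3*x + 9/35

The best approximation g ∈ W is the orthogonal projection of f onto W. Writing g = a_0 + a_1 x + a_2 x^2, the coefficients solve the normal equations G · a = b where
  G_{ij} = <φ_i, φ_j> and b_i = <f, φ_i>, with φ_0 = 1, φ_1 = x, φ_2 = x^2.
G =
  [2, 0, 2/3]
  [0, 2/3, 0]
  [2/3, 0, 2/5],
b = (2/15, 2, -2/35).
Solving gives a_0 = 9/35, a_1 = 3, a_2 = -4/7, so
  g(x) = -4*x^2/7 + 3*x + 9/35.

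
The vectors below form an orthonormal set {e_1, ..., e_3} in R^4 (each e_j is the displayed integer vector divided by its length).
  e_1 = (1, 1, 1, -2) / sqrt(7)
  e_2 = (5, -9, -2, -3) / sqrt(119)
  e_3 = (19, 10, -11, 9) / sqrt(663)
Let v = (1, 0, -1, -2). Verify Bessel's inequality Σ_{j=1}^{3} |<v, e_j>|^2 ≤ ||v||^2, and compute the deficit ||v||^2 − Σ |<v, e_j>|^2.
Σ |<v, e_j>|^2 = 51/13; ||v||^2 = 6; deficit = 27/13

Write each e_j = u_j / sqrt(<u_j, u_j>) where u_j is the displayed integer vector. Then <v, e_j> = <v, u_j> / sqrt(<u_j, u_j>), so |<v, e_j>|^2 = <v, u_j>^2 / <u_j, u_j>.
Coefficients: <v, e_1> = 4/sqrt(7), <v, e_2> = 13/sqrt(119), <v, e_3> = 12/sqrt(663).
Square and sum: Σ |<v, e_j>|^2 = 51/13.
Compute ||v||^2 = v·v = 6.
Deficit = 6 − 51/13 = 27/13 ≥ 0, confirming Bessel's inequality. (The deficit equals ||v − Σ <v,e_j> e_j||^2, the squared distance from v to span{e_j}.)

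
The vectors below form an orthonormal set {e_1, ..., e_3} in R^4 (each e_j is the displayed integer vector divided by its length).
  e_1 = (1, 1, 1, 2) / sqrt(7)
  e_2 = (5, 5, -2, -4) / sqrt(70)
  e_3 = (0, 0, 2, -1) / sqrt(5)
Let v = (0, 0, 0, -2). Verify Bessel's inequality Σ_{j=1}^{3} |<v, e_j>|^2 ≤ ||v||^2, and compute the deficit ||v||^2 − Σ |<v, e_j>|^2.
Σ |<v, e_j>|^2 = 4; ||v||^2 = 4; deficit = 0

Write each e_j = u_j / sqrt(<u_j, u_j>) where u_j is the displayed integer vector. Then <v, e_j> = <v, u_j> / sqrt(<u_j, u_j>), so |<v, e_j>|^2 = <v, u_j>^2 / <u_j, u_j>.
Coefficients: <v, e_1> = -4/sqrt(7), <v, e_2> = 8/sqrt(70), <v, e_3> = 2/sqrt(5).
Square and sum: Σ |<v, e_j>|^2 = 4.
Compute ||v||^2 = v·v = 4.
Deficit = 4 − 4 = 0 ≥ 0, confirming Bessel's inequality. (The deficit equals ||v − Σ <v,e_j> e_j||^2, the squared distance from v to span{e_j}.)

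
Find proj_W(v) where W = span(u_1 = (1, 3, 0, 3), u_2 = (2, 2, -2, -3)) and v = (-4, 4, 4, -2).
proj_W(v) = (-16/199, 24/199, 36/199, 114/199)

Set up U = [u_1 | ... | u_2] ∈ R^(4×2). The projector onto W = col(U) is P = U (U^T U)^(-1) U^T.
Compute U^T U =
  [19, -1]
  [-1, 21],
and U^T v = (2, -2).
Solve U^T U · c = U^T v for the coefficients: c = (20/199, -18/199). The projection is proj_W(v) = U c.
Check: (v - proj_W(v)) · u_1 = 0  (should be 0).
Check: (v - proj_W(v)) · u_2 = 0  (should be 0).
Result: proj_W(v) = (-16/199, 24/199, 36/199, 114/199).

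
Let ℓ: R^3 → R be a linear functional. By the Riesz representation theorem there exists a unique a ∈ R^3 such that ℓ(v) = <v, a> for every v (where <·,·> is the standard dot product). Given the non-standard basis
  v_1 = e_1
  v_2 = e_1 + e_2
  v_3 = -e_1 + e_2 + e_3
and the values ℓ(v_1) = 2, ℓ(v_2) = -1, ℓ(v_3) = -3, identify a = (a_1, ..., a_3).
a = (2, -3, 2)

Write a = (a_1, ..., a_3) in the standard basis. For each basis vector v_i, ℓ(v_i) = <v_i, a> is a linear equation in the a_j's. Collect the n equations into a matrix system V a = ℓ, where row i of V is v_i (expressed in the standard basis). Since V is invertible (lower-triangular with 1s on the diagonal, up to permutation), solve by back-substitution:
  V =
[[1, 0, 0],
 [1, 1, 0],
 [-1, 1, 1]]
  V a = (2, -1, -3)
Solving gives a = (2, -3, 2).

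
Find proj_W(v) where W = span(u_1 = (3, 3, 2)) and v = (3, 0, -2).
proj_W(v) = (15/22, 15/22, 5/11)

Set up U = [u_1 | ... | u_1] ∈ R^(3×1). The projector onto W = col(U) is P = U (U^T U)^(-1) U^T.
Compute U^T U =
  [22],
and U^T v = (5).
Solve U^T U · c = U^T v for the coefficients: c = (5/22). The projection is proj_W(v) = U c.
Check: (v - proj_W(v)) · u_1 = 0  (should be 0).
Result: proj_W(v) = (15/22, 15/22, 5/11).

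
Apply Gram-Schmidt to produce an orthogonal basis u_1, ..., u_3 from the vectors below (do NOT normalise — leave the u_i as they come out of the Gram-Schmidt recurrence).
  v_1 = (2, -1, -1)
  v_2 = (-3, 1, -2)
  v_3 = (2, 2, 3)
Orthogonal basis:
  u_1 = (2, -1, -1)
  u_2 = (-4/3, 1/6, -17/6)
  u_3 = (51/59, 119/59, -17/59)

Apply the Gram-Schmidt recurrence
  u_1 = v_1
  u_i = v_i − Σ_{j<i} ((v_i · u_j) / (u_j · u_j)) · u_j.

Step by step this gives:
  u_1 = (2, -1, -1)
  u_2 = (-4/3, 1/6, -17/6)
  u_3 = (51/59, 119/59, -17/59)

Orthogonality check:
  u_2 · u_1 = 0 (should be 0)
  u_3 · u_1 = 0 (should be 0)
  u_3 · u_2 = 0 (should be 0)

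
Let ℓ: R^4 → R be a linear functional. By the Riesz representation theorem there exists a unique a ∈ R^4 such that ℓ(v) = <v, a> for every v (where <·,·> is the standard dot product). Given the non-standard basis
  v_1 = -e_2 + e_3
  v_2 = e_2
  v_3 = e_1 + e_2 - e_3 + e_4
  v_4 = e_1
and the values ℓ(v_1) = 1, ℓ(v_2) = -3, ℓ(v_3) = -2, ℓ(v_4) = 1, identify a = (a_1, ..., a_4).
a = (1, -3, -2, -2)

Write a = (a_1, ..., a_4) in the standard basis. For each basis vector v_i, ℓ(v_i) = <v_i, a> is a linear equation in the a_j's. Collect the n equations into a matrix system V a = ℓ, where row i of V is v_i (expressed in the standard basis). Since V is invertible (lower-triangular with 1s on the diagonal, up to permutation), solve by back-substitution:
  V =
[[0, -1, 1, 0],
 [0, 1, 0, 0],
 [1, 1, -1, 1],
 [1, 0, 0, 0]]
  V a = (1, -3, -2, 1)
Solving gives a = (1, -3, -2, -2).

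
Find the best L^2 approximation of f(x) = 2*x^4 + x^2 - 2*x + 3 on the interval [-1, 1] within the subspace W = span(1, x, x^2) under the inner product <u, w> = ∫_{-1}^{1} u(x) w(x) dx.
g(x) = 19*x^2/7 - 2*x + 99/35

The best approximation g ∈ W is the orthogonal projection of f onto W. Writing g = a_0 + a_1 x + a_2 x^2, the coefficients solve the normal equations G · a = b where
  G_{ij} = <φ_i, φ_j> and b_i = <f, φ_i>, with φ_0 = 1, φ_1 = x, φ_2 = x^2.
G =
  [2, 0, 2/3]
  [0, 2/3, 0]
  [2/3, 0, 2/5],
b = (112/15, -4/3, 104/35).
Solving gives a_0 = 99/35, a_1 = -2, a_2 = 19/7, so
  g(x) = 19*x^2/7 - 2*x + 99/35.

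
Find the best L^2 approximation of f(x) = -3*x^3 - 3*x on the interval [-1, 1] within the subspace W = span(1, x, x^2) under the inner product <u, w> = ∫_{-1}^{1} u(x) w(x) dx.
g(x) = -24*x/5

The best approximation g ∈ W is the orthogonal projection of f onto W. Writing g = a_0 + a_1 x + a_2 x^2, the coefficients solve the normal equations G · a = b where
  G_{ij} = <φ_i, φ_j> and b_i = <f, φ_i>, with φ_0 = 1, φ_1 = x, φ_2 = x^2.
G =
  [2, 0, 2/3]
  [0, 2/3, 0]
  [2/3, 0, 2/5],
b = (0, -16/5, 0).
Solving gives a_0 = 0, a_1 = -24/5, a_2 = 0, so
  g(x) = -24*x/5.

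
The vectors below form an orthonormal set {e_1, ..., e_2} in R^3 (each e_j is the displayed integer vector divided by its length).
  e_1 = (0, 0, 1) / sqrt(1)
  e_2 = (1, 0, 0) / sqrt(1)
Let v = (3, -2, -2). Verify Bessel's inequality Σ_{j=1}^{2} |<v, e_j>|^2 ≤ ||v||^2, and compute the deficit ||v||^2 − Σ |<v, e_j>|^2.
Σ |<v, e_j>|^2 = 13; ||v||^2 = 17; deficit = 4

Write each e_j = u_j / sqrt(<u_j, u_j>) where u_j is the displayed integer vector. Then <v, e_j> = <v, u_j> / sqrt(<u_j, u_j>), so |<v, e_j>|^2 = <v, u_j>^2 / <u_j, u_j>.
Coefficients: <v, e_1> = -2/sqrt(1), <v, e_2> = 3/sqrt(1).
Square and sum: Σ |<v, e_j>|^2 = 13.
Compute ||v||^2 = v·v = 17.
Deficit = 17 − 13 = 4 ≥ 0, confirming Bessel's inequality. (The deficit equals ||v − Σ <v,e_j> e_j||^2, the squared distance from v to span{e_j}.)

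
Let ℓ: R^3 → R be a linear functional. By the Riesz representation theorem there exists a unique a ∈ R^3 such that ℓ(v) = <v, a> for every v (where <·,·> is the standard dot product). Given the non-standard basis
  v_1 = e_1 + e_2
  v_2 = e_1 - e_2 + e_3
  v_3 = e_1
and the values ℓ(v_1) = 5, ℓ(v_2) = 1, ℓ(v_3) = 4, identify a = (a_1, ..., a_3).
a = (4, 1, -2)

Write a = (a_1, ..., a_3) in the standard basis. For each basis vector v_i, ℓ(v_i) = <v_i, a> is a linear equation in the a_j's. Collect the n equations into a matrix system V a = ℓ, where row i of V is v_i (expressed in the standard basis). Since V is invertible (lower-triangular with 1s on the diagonal, up to permutation), solve by back-substitution:
  V =
[[1, 1, 0],
 [1, -1, 1],
 [1, 0, 0]]
  V a = (5, 1, 4)
Solving gives a = (4, 1, -2).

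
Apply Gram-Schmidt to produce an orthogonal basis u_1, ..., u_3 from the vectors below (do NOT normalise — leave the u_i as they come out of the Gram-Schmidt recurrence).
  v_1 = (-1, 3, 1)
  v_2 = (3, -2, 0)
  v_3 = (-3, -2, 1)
Orthogonal basis:
  u_1 = (-1, 3, 1)
  u_2 = (24/11, 5/11, 9/11)
  u_3 = (-19/31, -57/62, 133/62)

Apply the Gram-Schmidt recurrence
  u_1 = v_1
  u_i = v_i − Σ_{j<i} ((v_i · u_j) / (u_j · u_j)) · u_j.

Step by step this gives:
  u_1 = (-1, 3, 1)
  u_2 = (24/11, 5/11, 9/11)
  u_3 = (-19/31, -57/62, 133/62)

Orthogonality check:
  u_2 · u_1 = 0 (should be 0)
  u_3 · u_1 = 0 (should be 0)
  u_3 · u_2 = 0 (should be 0)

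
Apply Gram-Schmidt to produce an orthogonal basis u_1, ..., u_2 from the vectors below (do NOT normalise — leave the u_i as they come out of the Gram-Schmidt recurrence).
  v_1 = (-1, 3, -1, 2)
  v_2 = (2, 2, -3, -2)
Orthogonal basis:
  u_1 = (-1, 3, -1, 2)
  u_2 = (11/5, 7/5, -14/5, -12/5)

Apply the Gram-Schmidt recurrence
  u_1 = v_1
  u_i = v_i − Σ_{j<i} ((v_i · u_j) / (u_j · u_j)) · u_j.

Step by step this gives:
  u_1 = (-1, 3, -1, 2)
  u_2 = (11/5, 7/5, -14/5, -12/5)

Orthogonality check:
  u_2 · u_1 = 0 (should be 0)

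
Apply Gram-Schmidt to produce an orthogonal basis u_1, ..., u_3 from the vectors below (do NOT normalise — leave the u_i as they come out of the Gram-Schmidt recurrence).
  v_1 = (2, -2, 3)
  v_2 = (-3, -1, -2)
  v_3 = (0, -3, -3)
Orthogonal basis:
  u_1 = (2, -2, 3)
  u_2 = (-31/17, -37/17, -4/17)
  u_3 = (91/46, -65/46, -52/23)

Apply the Gram-Schmidt recurrence
  u_1 = v_1
  u_i = v_i − Σ_{j<i} ((v_i · u_j) / (u_j · u_j)) · u_j.

Step by step this gives:
  u_1 = (2, -2, 3)
  u_2 = (-31/17, -37/17, -4/17)
  u_3 = (91/46, -65/46, -52/23)

Orthogonality check:
  u_2 · u_1 = 0 (should be 0)
  u_3 · u_1 = 0 (should be 0)
  u_3 · u_2 = 0 (should be 0)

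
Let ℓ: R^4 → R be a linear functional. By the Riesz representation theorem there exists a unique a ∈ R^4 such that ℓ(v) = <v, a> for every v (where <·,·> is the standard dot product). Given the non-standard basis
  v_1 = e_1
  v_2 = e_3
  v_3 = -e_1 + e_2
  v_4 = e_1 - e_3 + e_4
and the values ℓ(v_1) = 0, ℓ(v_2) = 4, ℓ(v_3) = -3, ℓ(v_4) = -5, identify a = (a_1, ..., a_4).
a = (0, -3, 4, -1)

Write a = (a_1, ..., a_4) in the standard basis. For each basis vector v_i, ℓ(v_i) = <v_i, a> is a linear equation in the a_j's. Collect the n equations into a matrix system V a = ℓ, where row i of V is v_i (expressed in the standard basis). Since V is invertible (lower-triangular with 1s on the diagonal, up to permutation), solve by back-substitution:
  V =
[[1, 0, 0, 0],
 [0, 0, 1, 0],
 [-1, 1, 0, 0],
 [1, 0, -1, 1]]
  V a = (0, 4, -3, -5)
Solving gives a = (0, -3, 4, -1).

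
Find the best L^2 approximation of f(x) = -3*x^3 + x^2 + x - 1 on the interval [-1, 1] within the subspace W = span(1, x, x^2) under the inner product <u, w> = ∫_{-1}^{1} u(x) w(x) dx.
g(x) = x^2 - 4*x/5 - 1

The best approximation g ∈ W is the orthogonal projection of f onto W. Writing g = a_0 + a_1 x + a_2 x^2, the coefficients solve the normal equations G · a = b where
  G_{ij} = <φ_i, φ_j> and b_i = <f, φ_i>, with φ_0 = 1, φ_1 = x, φ_2 = x^2.
G =
  [2, 0, 2/3]
  [0, 2/3, 0]
  [2/3, 0, 2/5],
b = (-4/3, -8/15, -4/15).
Solving gives a_0 = -1, a_1 = -4/5, a_2 = 1, so
  g(x) = x^2 - 4*x/5 - 1.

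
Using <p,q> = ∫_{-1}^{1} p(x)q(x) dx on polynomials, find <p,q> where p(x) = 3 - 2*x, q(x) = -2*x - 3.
<p,q> = -46/3

Expand the product: p(x)·q(x) = 4*x^2 - 9.
∫_{-1}^{1} of each monomial x^k gives [2/(k+1) if k even, 0 if k odd]. Integrating term-by-term (or equivalently evaluating the antiderivative F(x) = 4*x^3/3 - 9*x at the endpoints):
  F(1) − F(−1) = -23/3 − (23/3) = -46/3.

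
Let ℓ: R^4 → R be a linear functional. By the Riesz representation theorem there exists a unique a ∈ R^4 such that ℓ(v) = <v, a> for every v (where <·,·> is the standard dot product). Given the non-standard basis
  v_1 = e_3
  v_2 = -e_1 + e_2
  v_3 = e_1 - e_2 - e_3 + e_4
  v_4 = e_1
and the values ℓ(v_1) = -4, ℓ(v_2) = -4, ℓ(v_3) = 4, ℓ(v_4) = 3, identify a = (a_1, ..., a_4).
a = (3, -1, -4, -4)

Write a = (a_1, ..., a_4) in the standard basis. For each basis vector v_i, ℓ(v_i) = <v_i, a> is a linear equation in the a_j's. Collect the n equations into a matrix system V a = ℓ, where row i of V is v_i (expressed in the standard basis). Since V is invertible (lower-triangular with 1s on the diagonal, up to permutation), solve by back-substitution:
  V =
[[0, 0, 1, 0],
 [-1, 1, 0, 0],
 [1, -1, -1, 1],
 [1, 0, 0, 0]]
  V a = (-4, -4, 4, 3)
Solving gives a = (3, -1, -4, -4).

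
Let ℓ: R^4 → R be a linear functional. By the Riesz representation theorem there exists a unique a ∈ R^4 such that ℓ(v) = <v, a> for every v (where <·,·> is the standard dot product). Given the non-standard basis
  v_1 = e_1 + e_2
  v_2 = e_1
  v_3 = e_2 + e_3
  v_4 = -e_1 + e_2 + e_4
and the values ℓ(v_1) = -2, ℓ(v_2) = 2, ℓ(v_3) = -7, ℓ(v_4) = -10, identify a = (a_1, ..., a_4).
a = (2, -4, -3, -4)

Write a = (a_1, ..., a_4) in the standard basis. For each basis vector v_i, ℓ(v_i) = <v_i, a> is a linear equation in the a_j's. Collect the n equations into a matrix system V a = ℓ, where row i of V is v_i (expressed in the standard basis). Since V is invertible (lower-triangular with 1s on the diagonal, up to permutation), solve by back-substitution:
  V =
[[1, 1, 0, 0],
 [1, 0, 0, 0],
 [0, 1, 1, 0],
 [-1, 1, 0, 1]]
  V a = (-2, 2, -7, -10)
Solving gives a = (2, -4, -3, -4).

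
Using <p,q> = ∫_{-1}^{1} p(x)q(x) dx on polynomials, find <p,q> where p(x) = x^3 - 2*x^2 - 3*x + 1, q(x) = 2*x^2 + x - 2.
<p,q> = -16/5

Expand the product: p(x)·q(x) = 2*x^5 - 3*x^4 - 10*x^3 + 3*x^2 + 7*x - 2.
∫_{-1}^{1} of each monomial x^k gives [2/(k+1) if k even, 0 if k odd]. Integrating term-by-term (or equivalently evaluating the antiderivative F(x) = x^6/3 - 3*x^5/5 - 5*x^4/2 + x^3 + 7*x^2/2 - 2*x at the endpoints):
  F(1) − F(−1) = -4/15 − (44/15) = -16/5.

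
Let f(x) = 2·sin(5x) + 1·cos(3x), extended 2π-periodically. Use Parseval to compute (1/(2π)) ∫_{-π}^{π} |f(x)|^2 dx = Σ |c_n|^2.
Σ |c_n|^2 = 5/2

Expand |f|^2 and use orthogonality of {sin(nx), cos(mx)} on [-π, π]:
  ∫_{-π}^{π} sin(nx)^2 dx = π, ∫ cos(mx)^2 dx = π, and cross terms integrate to 0.
So ∫_{-π}^{π} f(x)^2 dx = 2^2 · π + 1^2 · π = (4 + 1)π.
Divide by 2π: (4 + 1)/2 = 5/2.
By Parseval, this equals Σ |c_n|^2.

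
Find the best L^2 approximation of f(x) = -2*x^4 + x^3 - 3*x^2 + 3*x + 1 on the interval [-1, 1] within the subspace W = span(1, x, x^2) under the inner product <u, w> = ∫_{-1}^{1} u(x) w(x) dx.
g(x) = -33*x^2/7 + 18*x/5 + 41/35

The best approximation g ∈ W is the orthogonal projection of f onto W. Writing g = a_0 + a_1 x + a_2 x^2, the coefficients solve the normal equations G · a = b where
  G_{ij} = <φ_i, φ_j> and b_i = <f, φ_i>, with φ_0 = 1, φ_1 = x, φ_2 = x^2.
G =
  [2, 0, 2/3]
  [0, 2/3, 0]
  [2/3, 0, 2/5],
b = (-4/5, 12/5, -116/105).
Solving gives a_0 = 41/35, a_1 = 18/5, a_2 = -33/7, so
  g(x) = -33*x^2/7 + 18*x/5 + 41/35.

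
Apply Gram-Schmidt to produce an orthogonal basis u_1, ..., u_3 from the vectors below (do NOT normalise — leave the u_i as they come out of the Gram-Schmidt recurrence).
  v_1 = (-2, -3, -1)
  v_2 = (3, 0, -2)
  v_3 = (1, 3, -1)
Orthogonal basis:
  u_1 = (-2, -3, -1)
  u_2 = (17/7, -6/7, -16/7)
  u_3 = (-72/83, 84/83, -108/83)

Apply the Gram-Schmidt recurrence
  u_1 = v_1
  u_i = v_i − Σ_{j<i} ((v_i · u_j) / (u_j · u_j)) · u_j.

Step by step this gives:
  u_1 = (-2, -3, -1)
  u_2 = (17/7, -6/7, -16/7)
  u_3 = (-72/83, 84/83, -108/83)

Orthogonality check:
  u_2 · u_1 = 0 (should be 0)
  u_3 · u_1 = 0 (should be 0)
  u_3 · u_2 = 0 (should be 0)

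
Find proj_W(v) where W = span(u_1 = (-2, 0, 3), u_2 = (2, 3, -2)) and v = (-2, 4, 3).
proj_W(v) = (-170/121, 468/121, 411/121)

Set up U = [u_1 | ... | u_2] ∈ R^(3×2). The projector onto W = col(U) is P = U (U^T U)^(-1) U^T.
Compute U^T U =
  [13, -10]
  [-10, 17],
and U^T v = (13, 2).
Solve U^T U · c = U^T v for the coefficients: c = (241/121, 156/121). The projection is proj_W(v) = U c.
Check: (v - proj_W(v)) · u_1 = 0  (should be 0).
Check: (v - proj_W(v)) · u_2 = 0  (should be 0).
Result: proj_W(v) = (-170/121, 468/121, 411/121).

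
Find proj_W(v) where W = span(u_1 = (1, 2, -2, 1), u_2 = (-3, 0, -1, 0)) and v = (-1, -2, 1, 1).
proj_W(v) = (-100/99, -116/99, 34/33, -58/99)

Set up U = [u_1 | ... | u_2] ∈ R^(4×2). The projector onto W = col(U) is P = U (U^T U)^(-1) U^T.
Compute U^T U =
  [10, -1]
  [-1, 10],
and U^T v = (-6, 2).
Solve U^T U · c = U^T v for the coefficients: c = (-58/99, 14/99). The projection is proj_W(v) = U c.
Check: (v - proj_W(v)) · u_1 = 0  (should be 0).
Check: (v - proj_W(v)) · u_2 = 0  (should be 0).
Result: proj_W(v) = (-100/99, -116/99, 34/33, -58/99).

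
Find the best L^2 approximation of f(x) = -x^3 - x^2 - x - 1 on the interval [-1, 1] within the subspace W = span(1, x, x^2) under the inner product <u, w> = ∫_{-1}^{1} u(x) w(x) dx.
g(x) = -x^2 - 8*x/5 - 1

The best approximation g ∈ W is the orthogonal projection of f onto W. Writing g = a_0 + a_1 x + a_2 x^2, the coefficients solve the normal equations G · a = b where
  G_{ij} = <φ_i, φ_j> and b_i = <f, φ_i>, with φ_0 = 1, φ_1 = x, φ_2 = x^2.
G =
  [2, 0, 2/3]
  [0, 2/3, 0]
  [2/3, 0, 2/5],
b = (-8/3, -16/15, -16/15).
Solving gives a_0 = -1, a_1 = -8/5, a_2 = -1, so
  g(x) = -x^2 - 8*x/5 - 1.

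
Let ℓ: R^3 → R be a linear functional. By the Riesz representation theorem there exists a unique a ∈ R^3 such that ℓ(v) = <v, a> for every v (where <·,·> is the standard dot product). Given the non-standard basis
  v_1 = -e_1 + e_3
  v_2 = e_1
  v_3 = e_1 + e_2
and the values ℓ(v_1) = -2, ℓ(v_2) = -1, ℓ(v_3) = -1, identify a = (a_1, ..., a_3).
a = (-1, 0, -3)

Write a = (a_1, ..., a_3) in the standard basis. For each basis vector v_i, ℓ(v_i) = <v_i, a> is a linear equation in the a_j's. Collect the n equations into a matrix system V a = ℓ, where row i of V is v_i (expressed in the standard basis). Since V is invertible (lower-triangular with 1s on the diagonal, up to permutation), solve by back-substitution:
  V =
[[-1, 0, 1],
 [1, 0, 0],
 [1, 1, 0]]
  V a = (-2, -1, -1)
Solving gives a = (-1, 0, -3).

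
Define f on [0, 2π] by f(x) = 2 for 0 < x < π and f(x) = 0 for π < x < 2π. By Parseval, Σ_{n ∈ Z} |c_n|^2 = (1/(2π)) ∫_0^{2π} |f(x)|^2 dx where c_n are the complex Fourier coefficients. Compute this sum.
Σ |c_n|^2 = 2

Parseval equates the L^2 energy of f (normalised by 1/(2π)) with the ℓ^2 sum of its Fourier coefficients: (1/(2π)) ∫_0^{2π} |f|^2 = Σ |c_n|^2.
Compute the left side: (1/(2π)) [∫_0^π 2^2 dx + ∫_π^{2π} 0^2 dx] = (1/(2π)) · (4π + 0π) = (4 + 0)/2 = 2.
So Σ_{n ∈ Z} |c_n|^2 = 2.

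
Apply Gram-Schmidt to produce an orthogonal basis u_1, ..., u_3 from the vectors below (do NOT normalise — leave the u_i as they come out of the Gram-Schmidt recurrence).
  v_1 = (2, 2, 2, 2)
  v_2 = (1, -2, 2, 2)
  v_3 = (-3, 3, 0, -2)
Orthogonal basis:
  u_1 = (2, 2, 2, 2)
  u_2 = (1/4, -11/4, 5/4, 5/4)
  u_3 = (-96/43, 24/43, 79/43, -7/43)

Apply the Gram-Schmidt recurrence
  u_1 = v_1
  u_i = v_i − Σ_{j<i} ((v_i · u_j) / (u_j · u_j)) · u_j.

Step by step this gives:
  u_1 = (2, 2, 2, 2)
  u_2 = (1/4, -11/4, 5/4, 5/4)
  u_3 = (-96/43, 24/43, 79/43, -7/43)

Orthogonality check:
  u_2 · u_1 = 0 (should be 0)
  u_3 · u_1 = 0 (should be 0)
  u_3 · u_2 = 0 (should be 0)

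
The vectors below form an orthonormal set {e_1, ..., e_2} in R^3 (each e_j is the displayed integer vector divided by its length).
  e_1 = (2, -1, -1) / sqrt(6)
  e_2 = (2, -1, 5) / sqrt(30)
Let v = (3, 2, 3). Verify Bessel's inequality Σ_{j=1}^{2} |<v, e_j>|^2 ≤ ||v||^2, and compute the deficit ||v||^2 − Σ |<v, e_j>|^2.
Σ |<v, e_j>|^2 = 61/5; ||v||^2 = 22; deficit = 49/5

Write each e_j = u_j / sqrt(<u_j, u_j>) where u_j is the displayed integer vector. Then <v, e_j> = <v, u_j> / sqrt(<u_j, u_j>), so |<v, e_j>|^2 = <v, u_j>^2 / <u_j, u_j>.
Coefficients: <v, e_1> = 1/sqrt(6), <v, e_2> = 19/sqrt(30).
Square and sum: Σ |<v, e_j>|^2 = 61/5.
Compute ||v||^2 = v·v = 22.
Deficit = 22 − 61/5 = 49/5 ≥ 0, confirming Bessel's inequality. (The deficit equals ||v − Σ <v,e_j> e_j||^2, the squared distance from v to span{e_j}.)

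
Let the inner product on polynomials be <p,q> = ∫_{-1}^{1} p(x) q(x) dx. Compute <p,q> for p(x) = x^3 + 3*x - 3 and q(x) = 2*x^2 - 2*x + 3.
<p,q> = -134/5

Expand the product: p(x)·q(x) = 2*x^5 - 2*x^4 + 9*x^3 - 12*x^2 + 15*x - 9.
∫_{-1}^{1} of each monomial x^k gives [2/(k+1) if k even, 0 if k odd]. Integrating term-by-term (or equivalently evaluating the antiderivative F(x) = x^6/3 - 2*x^5/5 + 9*x^4/4 - 4*x^3 + 15*x^2/2 - 9*x at the endpoints):
  F(1) − F(−1) = -199/60 − (1409/60) = -134/5.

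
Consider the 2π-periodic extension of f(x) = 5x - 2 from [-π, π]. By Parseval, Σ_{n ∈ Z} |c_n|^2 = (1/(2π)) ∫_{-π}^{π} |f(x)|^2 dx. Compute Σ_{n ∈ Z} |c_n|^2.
Σ |c_n|^2 = 25π^2/3 + 4

Expand and integrate term by term over [-π, π]:
  ∫ (5x)^2 dx = 25·(2π^3/3); ∫ 2·5·(-2)·x dx = 0 (odd integrand); ∫ (-2)^2 dx = 4·2π.
So (1/(2π)) ∫_{-π}^{π} (5x - 2)^2 dx = 25π^2/3 + 4 = 25π^2/3 + 4.
Parseval ⇒ Σ |c_n|^2 = 25π^2/3 + 4.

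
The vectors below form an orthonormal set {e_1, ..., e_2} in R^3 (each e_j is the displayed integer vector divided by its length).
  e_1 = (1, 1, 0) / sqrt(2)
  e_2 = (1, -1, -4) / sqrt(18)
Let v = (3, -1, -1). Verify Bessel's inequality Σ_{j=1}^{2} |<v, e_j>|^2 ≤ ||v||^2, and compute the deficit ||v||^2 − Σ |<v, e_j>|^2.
Σ |<v, e_j>|^2 = 50/9; ||v||^2 = 11; deficit = 49/9

Write each e_j = u_j / sqrt(<u_j, u_j>) where u_j is the displayed integer vector. Then <v, e_j> = <v, u_j> / sqrt(<u_j, u_j>), so |<v, e_j>|^2 = <v, u_j>^2 / <u_j, u_j>.
Coefficients: <v, e_1> = 2/sqrt(2), <v, e_2> = 8/sqrt(18).
Square and sum: Σ |<v, e_j>|^2 = 50/9.
Compute ||v||^2 = v·v = 11.
Deficit = 11 − 50/9 = 49/9 ≥ 0, confirming Bessel's inequality. (The deficit equals ||v − Σ <v,e_j> e_j||^2, the squared distance from v to span{e_j}.)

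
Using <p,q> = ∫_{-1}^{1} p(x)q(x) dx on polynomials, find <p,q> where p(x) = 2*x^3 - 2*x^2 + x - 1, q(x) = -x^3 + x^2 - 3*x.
<p,q> = -718/105

Expand the product: p(x)·q(x) = -2*x^6 + 4*x^5 - 9*x^4 + 8*x^3 - 4*x^2 + 3*x.
∫_{-1}^{1} of each monomial x^k gives [2/(k+1) if k even, 0 if k odd]. Integrating term-by-term (or equivalently evaluating the antiderivative F(x) = -2*x^7/7 + 2*x^6/3 - 9*x^5/5 + 2*x^4 - 4*x^3/3 + 3*x^2/2 at the endpoints):
  F(1) − F(−1) = 157/210 − (531/70) = -718/105.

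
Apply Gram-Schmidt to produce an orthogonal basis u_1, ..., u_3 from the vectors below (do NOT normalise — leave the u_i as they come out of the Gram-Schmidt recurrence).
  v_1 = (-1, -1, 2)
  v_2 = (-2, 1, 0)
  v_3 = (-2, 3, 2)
Orthogonal basis:
  u_1 = (-1, -1, 2)
  u_2 = (-11/6, 7/6, -1/3)
  u_3 = (28/29, 56/29, 42/29)

Apply the Gram-Schmidt recurrence
  u_1 = v_1
  u_i = v_i − Σ_{j<i} ((v_i · u_j) / (u_j · u_j)) · u_j.

Step by step this gives:
  u_1 = (-1, -1, 2)
  u_2 = (-11/6, 7/6, -1/3)
  u_3 = (28/29, 56/29, 42/29)

Orthogonality check:
  u_2 · u_1 = 0 (should be 0)
  u_3 · u_1 = 0 (should be 0)
  u_3 · u_2 = 0 (should be 0)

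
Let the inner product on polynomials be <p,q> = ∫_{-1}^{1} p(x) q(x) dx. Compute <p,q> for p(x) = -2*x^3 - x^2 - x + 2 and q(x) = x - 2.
<p,q> = -122/15

Expand the product: p(x)·q(x) = -2*x^4 + 3*x^3 + x^2 + 4*x - 4.
∫_{-1}^{1} of each monomial x^k gives [2/(k+1) if k even, 0 if k odd]. Integrating term-by-term (or equivalently evaluating the antiderivative F(x) = -2*x^5/5 + 3*x^4/4 + x^3/3 + 2*x^2 - 4*x at the endpoints):
  F(1) − F(−1) = -79/60 − (409/60) = -122/15.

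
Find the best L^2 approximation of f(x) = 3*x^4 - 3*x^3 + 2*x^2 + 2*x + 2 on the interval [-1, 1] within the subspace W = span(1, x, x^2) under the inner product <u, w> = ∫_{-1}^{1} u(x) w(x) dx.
g(x) = 32*x^2/7 + x/5 + 61/35

The best approximation g ∈ W is the orthogonal projection of f onto W. Writing g = a_0 + a_1 x + a_2 x^2, the coefficients solve the normal equations G · a = b where
  G_{ij} = <φ_i, φ_j> and b_i = <f, φ_i>, with φ_0 = 1, φ_1 = x, φ_2 = x^2.
G =
  [2, 0, 2/3]
  [0, 2/3, 0]
  [2/3, 0, 2/5],
b = (98/15, 2/15, 314/105).
Solving gives a_0 = 61/35, a_1 = 1/5, a_2 = 32/7, so
  g(x) = 32*x^2/7 + x/5 + 61/35.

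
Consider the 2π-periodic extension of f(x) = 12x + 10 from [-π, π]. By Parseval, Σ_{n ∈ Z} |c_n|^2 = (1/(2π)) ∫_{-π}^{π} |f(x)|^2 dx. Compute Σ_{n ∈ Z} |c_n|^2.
Σ |c_n|^2 = 48π^2 + 100

Expand and integrate term by term over [-π, π]:
  ∫ (12x)^2 dx = 144·(2π^3/3); ∫ 2·12·(10)·x dx = 0 (odd integrand); ∫ 10^2 dx = 100·2π.
So (1/(2π)) ∫_{-π}^{π} (12x + 10)^2 dx = 144π^2/3 + 100 = 48π^2 + 100.
Parseval ⇒ Σ |c_n|^2 = 48π^2 + 100.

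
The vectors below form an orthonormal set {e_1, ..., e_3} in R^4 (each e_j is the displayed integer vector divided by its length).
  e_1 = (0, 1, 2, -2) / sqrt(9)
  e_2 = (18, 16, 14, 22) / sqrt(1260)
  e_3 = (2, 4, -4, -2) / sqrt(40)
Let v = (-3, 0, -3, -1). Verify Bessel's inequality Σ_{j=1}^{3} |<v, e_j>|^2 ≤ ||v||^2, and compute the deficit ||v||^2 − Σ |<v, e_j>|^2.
Σ |<v, e_j>|^2 = 101/7; ||v||^2 = 19; deficit = 32/7

Write each e_j = u_j / sqrt(<u_j, u_j>) where u_j is the displayed integer vector. Then <v, e_j> = <v, u_j> / sqrt(<u_j, u_j>), so |<v, e_j>|^2 = <v, u_j>^2 / <u_j, u_j>.
Coefficients: <v, e_1> = -4/sqrt(9), <v, e_2> = -118/sqrt(1260), <v, e_3> = 8/sqrt(40).
Square and sum: Σ |<v, e_j>|^2 = 101/7.
Compute ||v||^2 = v·v = 19.
Deficit = 19 − 101/7 = 32/7 ≥ 0, confirming Bessel's inequality. (The deficit equals ||v − Σ <v,e_j> e_j||^2, the squared distance from v to span{e_j}.)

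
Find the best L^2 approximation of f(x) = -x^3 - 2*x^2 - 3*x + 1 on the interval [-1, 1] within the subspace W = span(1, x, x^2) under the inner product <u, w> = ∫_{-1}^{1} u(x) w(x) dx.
g(x) = -2*x^2 - 18*x/5 + 1

The best approximation g ∈ W is the orthogonal projection of f onto W. Writing g = a_0 + a_1 x + a_2 x^2, the coefficients solve the normal equations G · a = b where
  G_{ij} = <φ_i, φ_j> and b_i = <f, φ_i>, with φ_0 = 1, φ_1 = x, φ_2 = x^2.
G =
  [2, 0, 2/3]
  [0, 2/3, 0]
  [2/3, 0, 2/5],
b = (2/3, -12/5, -2/15).
Solving gives a_0 = 1, a_1 = -18/5, a_2 = -2, so
  g(x) = -2*x^2 - 18*x/5 + 1.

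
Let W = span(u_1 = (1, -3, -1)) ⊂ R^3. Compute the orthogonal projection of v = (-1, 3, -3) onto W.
proj_W(v) = (-7/11, 21/11, 7/11)

Set up U = [u_1 | ... | u_1] ∈ R^(3×1). The projector onto W = col(U) is P = U (U^T U)^(-1) U^T.
Compute U^T U =
  [11],
and U^T v = (-7).
Solve U^T U · c = U^T v for the coefficients: c = (-7/11). The projection is proj_W(v) = U c.
Check: (v - proj_W(v)) · u_1 = 0  (should be 0).
Result: proj_W(v) = (-7/11, 21/11, 7/11).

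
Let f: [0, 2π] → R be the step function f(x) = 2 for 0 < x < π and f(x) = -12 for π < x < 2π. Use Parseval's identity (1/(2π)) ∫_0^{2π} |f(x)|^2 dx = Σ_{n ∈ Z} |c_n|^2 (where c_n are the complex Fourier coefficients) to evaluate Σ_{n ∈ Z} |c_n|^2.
Σ |c_n|^2 = 74

Parseval equates the L^2 energy of f (normalised by 1/(2π)) with the ℓ^2 sum of its Fourier coefficients: (1/(2π)) ∫_0^{2π} |f|^2 = Σ |c_n|^2.
Compute the left side: (1/(2π)) [∫_0^π 2^2 dx + ∫_π^{2π} (-12)^2 dx] = (1/(2π)) · (4π + 144π) = (4 + 144)/2 = 74.
So Σ_{n ∈ Z} |c_n|^2 = 74.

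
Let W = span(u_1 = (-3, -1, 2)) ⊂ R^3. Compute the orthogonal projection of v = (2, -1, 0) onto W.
proj_W(v) = (15/14, 5/14, -5/7)

Set up U = [u_1 | ... | u_1] ∈ R^(3×1). The projector onto W = col(U) is P = U (U^T U)^(-1) U^T.
Compute U^T U =
  [14],
and U^T v = (-5).
Solve U^T U · c = U^T v for the coefficients: c = (-5/14). The projection is proj_W(v) = U c.
Check: (v - proj_W(v)) · u_1 = 0  (should be 0).
Result: proj_W(v) = (15/14, 5/14, -5/7).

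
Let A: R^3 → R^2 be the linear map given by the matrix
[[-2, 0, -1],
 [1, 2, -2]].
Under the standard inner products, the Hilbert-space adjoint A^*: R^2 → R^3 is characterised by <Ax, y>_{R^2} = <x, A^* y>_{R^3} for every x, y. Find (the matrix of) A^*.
A^* = A^T =
[[-2, 1],
 [0, 2],
 [-1, -2]]

For real matrices with standard dot products, the defining identity <Ax, y> = <x, A^* y> gives (Ax)^T y = x^T (A^*) y, i.e. x^T A^T y = x^T (A^*) y. Since this holds for all x, y, we must have A^* = A^T. Therefore
A^* =
[[-2, 1],
 [0, 2],
 [-1, -2]].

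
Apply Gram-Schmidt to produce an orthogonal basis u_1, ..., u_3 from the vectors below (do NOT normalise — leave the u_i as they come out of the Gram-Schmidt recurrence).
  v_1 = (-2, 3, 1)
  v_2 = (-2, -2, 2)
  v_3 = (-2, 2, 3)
Orthogonal basis:
  u_1 = (-2, 3, 1)
  u_2 = (-2, -2, 2)
  u_3 = (6/7, 3/14, 15/14)

Apply the Gram-Schmidt recurrence
  u_1 = v_1
  u_i = v_i − Σ_{j<i} ((v_i · u_j) / (u_j · u_j)) · u_j.

Step by step this gives:
  u_1 = (-2, 3, 1)
  u_2 = (-2, -2, 2)
  u_3 = (6/7, 3/14, 15/14)

Orthogonality check:
  u_2 · u_1 = 0 (should be 0)
  u_3 · u_1 = 0 (should be 0)
  u_3 · u_2 = 0 (should be 0)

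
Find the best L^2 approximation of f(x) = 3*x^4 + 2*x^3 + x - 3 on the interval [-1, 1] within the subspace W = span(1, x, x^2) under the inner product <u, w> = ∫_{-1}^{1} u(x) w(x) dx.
g(x) = 18*x^2/7 + 11*x/5 - 114/35

The best approximation g ∈ W is the orthogonal projection of f onto W. Writing g = a_0 + a_1 x + a_2 x^2, the coefficients solve the normal equations G · a = b where
  G_{ij} = <φ_i, φ_j> and b_i = <f, φ_i>, with φ_0 = 1, φ_1 = x, φ_2 = x^2.
G =
  [2, 0, 2/3]
  [0, 2/3, 0]
  [2/3, 0, 2/5],
b = (-24/5, 22/15, -8/7).
Solving gives a_0 = -114/35, a_1 = 11/5, a_2 = 18/7, so
  g(x) = 18*x^2/7 + 11*x/5 - 114/35.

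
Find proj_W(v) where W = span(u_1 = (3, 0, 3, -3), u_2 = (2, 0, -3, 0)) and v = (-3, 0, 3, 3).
proj_W(v) = (-75/19, 0, 45/19, 27/19)

Set up U = [u_1 | ... | u_2] ∈ R^(4×2). The projector onto W = col(U) is P = U (U^T U)^(-1) U^T.
Compute U^T U =
  [27, -3]
  [-3, 13],
and U^T v = (-9, -15).
Solve U^T U · c = U^T v for the coefficients: c = (-9/19, -24/19). The projection is proj_W(v) = U c.
Check: (v - proj_W(v)) · u_1 = 0  (should be 0).
Check: (v - proj_W(v)) · u_2 = 0  (should be 0).
Result: proj_W(v) = (-75/19, 0, 45/19, 27/19).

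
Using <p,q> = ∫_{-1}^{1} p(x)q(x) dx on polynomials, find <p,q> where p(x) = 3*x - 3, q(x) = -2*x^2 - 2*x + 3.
<p,q> = -18

Expand the product: p(x)·q(x) = -6*x^3 + 15*x - 9.
∫_{-1}^{1} of each monomial x^k gives [2/(k+1) if k even, 0 if k odd]. Integrating term-by-term (or equivalently evaluating the antiderivative F(x) = -3*x^4/2 + 15*x^2/2 - 9*x at the endpoints):
  F(1) − F(−1) = -3 − (15) = -18.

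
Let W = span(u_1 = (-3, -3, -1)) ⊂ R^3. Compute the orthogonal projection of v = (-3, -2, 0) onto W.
proj_W(v) = (-45/19, -45/19, -15/19)

Set up U = [u_1 | ... | u_1] ∈ R^(3×1). The projector onto W = col(U) is P = U (U^T U)^(-1) U^T.
Compute U^T U =
  [19],
and U^T v = (15).
Solve U^T U · c = U^T v for the coefficients: c = (15/19). The projection is proj_W(v) = U c.
Check: (v - proj_W(v)) · u_1 = 0  (should be 0).
Result: proj_W(v) = (-45/19, -45/19, -15/19).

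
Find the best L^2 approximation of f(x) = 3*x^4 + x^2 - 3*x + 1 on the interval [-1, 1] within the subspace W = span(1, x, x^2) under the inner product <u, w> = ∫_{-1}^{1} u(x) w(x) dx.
g(x) = 25*x^2/7 - 3*x + 26/35

The best approximation g ∈ W is the orthogonal projection of f onto W. Writing g = a_0 + a_1 x + a_2 x^2, the coefficients solve the normal equations G · a = b where
  G_{ij} = <φ_i, φ_j> and b_i = <f, φ_i>, with φ_0 = 1, φ_1 = x, φ_2 = x^2.
G =
  [2, 0, 2/3]
  [0, 2/3, 0]
  [2/3, 0, 2/5],
b = (58/15, -2, 202/105).
Solving gives a_0 = 26/35, a_1 = -3, a_2 = 25/7, so
  g(x) = 25*x^2/7 - 3*x + 26/35.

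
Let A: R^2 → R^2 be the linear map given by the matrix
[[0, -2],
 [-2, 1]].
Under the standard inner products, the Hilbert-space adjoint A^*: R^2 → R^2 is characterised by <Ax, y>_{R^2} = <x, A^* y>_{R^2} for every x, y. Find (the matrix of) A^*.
A^* = A^T =
[[0, -2],
 [-2, 1]]

For real matrices with standard dot products, the defining identity <Ax, y> = <x, A^* y> gives (Ax)^T y = x^T (A^*) y, i.e. x^T A^T y = x^T (A^*) y. Since this holds for all x, y, we must have A^* = A^T. Therefore
A^* =
[[0, -2],
 [-2, 1]].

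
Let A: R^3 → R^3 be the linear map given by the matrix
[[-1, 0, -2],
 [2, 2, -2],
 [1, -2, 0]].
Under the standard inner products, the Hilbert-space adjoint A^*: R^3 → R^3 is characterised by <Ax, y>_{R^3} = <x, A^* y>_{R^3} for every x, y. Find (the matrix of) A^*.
A^* = A^T =
[[-1, 2, 1],
 [0, 2, -2],
 [-2, -2, 0]]

For real matrices with standard dot products, the defining identity <Ax, y> = <x, A^* y> gives (Ax)^T y = x^T (A^*) y, i.e. x^T A^T y = x^T (A^*) y. Since this holds for all x, y, we must have A^* = A^T. Therefore
A^* =
[[-1, 2, 1],
 [0, 2, -2],
 [-2, -2, 0]].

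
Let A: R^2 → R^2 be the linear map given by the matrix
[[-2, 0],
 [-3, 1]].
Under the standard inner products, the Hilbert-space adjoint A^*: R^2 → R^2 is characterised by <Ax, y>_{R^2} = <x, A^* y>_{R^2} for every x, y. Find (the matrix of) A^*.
A^* = A^T =
[[-2, -3],
 [0, 1]]

For real matrices with standard dot products, the defining identity <Ax, y> = <x, A^* y> gives (Ax)^T y = x^T (A^*) y, i.e. x^T A^T y = x^T (A^*) y. Since this holds for all x, y, we must have A^* = A^T. Therefore
A^* =
[[-2, -3],
 [0, 1]].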